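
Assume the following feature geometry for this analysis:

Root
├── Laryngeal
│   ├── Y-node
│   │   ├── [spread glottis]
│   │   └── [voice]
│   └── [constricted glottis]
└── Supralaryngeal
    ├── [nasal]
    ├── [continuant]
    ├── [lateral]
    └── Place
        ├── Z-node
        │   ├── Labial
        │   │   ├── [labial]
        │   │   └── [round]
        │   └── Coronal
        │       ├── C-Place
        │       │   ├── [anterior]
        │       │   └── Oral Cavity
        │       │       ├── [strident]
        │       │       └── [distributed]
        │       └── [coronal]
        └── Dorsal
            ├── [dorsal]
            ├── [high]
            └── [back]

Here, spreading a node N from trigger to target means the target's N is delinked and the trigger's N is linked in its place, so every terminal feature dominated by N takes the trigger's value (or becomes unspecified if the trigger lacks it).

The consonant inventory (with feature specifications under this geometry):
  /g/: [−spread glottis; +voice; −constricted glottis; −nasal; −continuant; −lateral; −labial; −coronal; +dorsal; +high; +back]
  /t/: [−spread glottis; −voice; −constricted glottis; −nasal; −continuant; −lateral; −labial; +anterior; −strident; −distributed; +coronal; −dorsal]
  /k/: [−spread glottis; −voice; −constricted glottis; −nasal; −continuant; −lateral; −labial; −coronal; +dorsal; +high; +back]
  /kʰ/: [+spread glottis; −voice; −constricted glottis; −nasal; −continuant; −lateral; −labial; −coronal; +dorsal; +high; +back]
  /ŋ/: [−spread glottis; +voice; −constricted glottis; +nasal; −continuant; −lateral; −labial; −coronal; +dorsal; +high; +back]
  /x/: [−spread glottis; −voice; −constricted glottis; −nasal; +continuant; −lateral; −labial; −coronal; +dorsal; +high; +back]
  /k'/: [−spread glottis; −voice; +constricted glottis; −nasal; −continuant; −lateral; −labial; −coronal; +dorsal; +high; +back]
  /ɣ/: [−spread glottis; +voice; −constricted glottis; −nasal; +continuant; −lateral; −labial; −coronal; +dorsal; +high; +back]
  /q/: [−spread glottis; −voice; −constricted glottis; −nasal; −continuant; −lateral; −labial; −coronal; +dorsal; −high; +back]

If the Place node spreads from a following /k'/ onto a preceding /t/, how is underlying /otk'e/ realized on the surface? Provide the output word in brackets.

[okk'e]

The Place node dominates the terminals [labial], [round], [anterior], [strident], [distributed], [coronal], [dorsal], [high], [back].
Spreading Place from /k'/ onto /t/ replaces those values with /k'/'s: [−labial], [−coronal], [+dorsal], [+high], [+back]. Features outside Place ([spread glottis], [voice], [constricted glottis], …) stay as in /t/.
Among the inventory, only /k/ has exactly this specification, giving the surface form [okk'e].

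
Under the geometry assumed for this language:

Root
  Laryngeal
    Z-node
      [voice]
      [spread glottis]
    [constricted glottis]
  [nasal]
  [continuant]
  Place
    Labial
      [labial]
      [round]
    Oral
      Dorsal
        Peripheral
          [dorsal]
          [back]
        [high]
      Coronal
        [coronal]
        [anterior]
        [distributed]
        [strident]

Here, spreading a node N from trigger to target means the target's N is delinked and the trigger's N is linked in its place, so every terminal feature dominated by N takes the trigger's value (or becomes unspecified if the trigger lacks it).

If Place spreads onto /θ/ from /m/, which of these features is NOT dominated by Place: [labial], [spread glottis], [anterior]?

[spread glottis]

Under this geometry, Place contains [labial], [round], [dorsal], [back], [high], [coronal], [anterior], [distributed], [strident].
[labial], [anterior] all lie under Place, so they are overwritten when Place spreads.
[spread glottis] attaches under Z-node, not under Place, so /θ/ retains its own value for [spread glottis].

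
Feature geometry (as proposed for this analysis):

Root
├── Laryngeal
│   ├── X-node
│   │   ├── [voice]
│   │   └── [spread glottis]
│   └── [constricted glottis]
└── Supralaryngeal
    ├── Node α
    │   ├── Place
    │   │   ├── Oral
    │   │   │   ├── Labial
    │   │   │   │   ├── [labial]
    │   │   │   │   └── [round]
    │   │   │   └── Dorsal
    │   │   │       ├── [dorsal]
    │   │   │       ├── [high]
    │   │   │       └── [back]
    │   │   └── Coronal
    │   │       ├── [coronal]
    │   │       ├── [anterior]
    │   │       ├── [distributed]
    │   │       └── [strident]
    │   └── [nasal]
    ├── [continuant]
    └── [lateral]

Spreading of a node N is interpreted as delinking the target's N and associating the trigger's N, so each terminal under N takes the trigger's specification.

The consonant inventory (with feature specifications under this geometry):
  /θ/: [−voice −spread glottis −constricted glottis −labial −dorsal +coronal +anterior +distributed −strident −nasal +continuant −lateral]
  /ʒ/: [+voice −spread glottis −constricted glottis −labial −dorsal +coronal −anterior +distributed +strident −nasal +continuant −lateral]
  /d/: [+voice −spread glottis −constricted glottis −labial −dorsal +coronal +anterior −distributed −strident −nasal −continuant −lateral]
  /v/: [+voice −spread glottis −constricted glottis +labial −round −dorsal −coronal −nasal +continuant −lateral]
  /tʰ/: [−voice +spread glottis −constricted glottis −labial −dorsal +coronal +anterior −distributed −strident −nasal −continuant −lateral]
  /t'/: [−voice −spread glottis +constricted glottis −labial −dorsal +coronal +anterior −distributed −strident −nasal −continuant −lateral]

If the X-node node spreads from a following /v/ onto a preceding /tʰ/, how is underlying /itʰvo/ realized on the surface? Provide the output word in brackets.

[idvo]

The X-node node dominates the terminals [voice], [spread glottis].
After delinking /tʰ/'s X-node and linking /v/'s, the affected terminals become [+voice], [−spread glottis]; [constricted glottis], [labial], [dorsal], … (outside X-node) are retained from /tʰ/.
The resulting bundle matches /d/ in the inventory; substituting it for /tʰ/ gives [idvo].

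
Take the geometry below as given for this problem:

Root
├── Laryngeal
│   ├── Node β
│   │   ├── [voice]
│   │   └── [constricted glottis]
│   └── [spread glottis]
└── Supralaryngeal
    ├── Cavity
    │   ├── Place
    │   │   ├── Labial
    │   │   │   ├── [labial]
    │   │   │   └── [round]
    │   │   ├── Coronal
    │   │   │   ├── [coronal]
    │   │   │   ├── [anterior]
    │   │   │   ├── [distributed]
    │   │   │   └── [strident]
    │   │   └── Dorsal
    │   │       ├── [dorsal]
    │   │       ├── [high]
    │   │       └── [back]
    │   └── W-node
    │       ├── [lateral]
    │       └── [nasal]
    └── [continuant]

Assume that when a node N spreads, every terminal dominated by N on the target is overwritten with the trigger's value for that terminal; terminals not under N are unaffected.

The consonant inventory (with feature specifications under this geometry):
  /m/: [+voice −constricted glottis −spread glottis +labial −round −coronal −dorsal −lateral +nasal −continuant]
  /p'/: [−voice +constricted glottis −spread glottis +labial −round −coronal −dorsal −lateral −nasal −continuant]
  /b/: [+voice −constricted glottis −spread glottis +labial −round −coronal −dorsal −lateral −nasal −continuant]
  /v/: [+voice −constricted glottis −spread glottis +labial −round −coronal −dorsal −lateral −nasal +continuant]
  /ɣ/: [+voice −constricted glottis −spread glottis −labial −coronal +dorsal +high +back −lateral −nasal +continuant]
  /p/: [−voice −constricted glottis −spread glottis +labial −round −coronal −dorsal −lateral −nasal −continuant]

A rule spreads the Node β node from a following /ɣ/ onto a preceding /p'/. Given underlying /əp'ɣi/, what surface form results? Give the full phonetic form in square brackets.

Node β immediately or transitively dominates [voice], [constricted glottis].
Spreading Node β from /ɣ/ onto /p'/ replaces those values with /ɣ/'s: [+voice], [−constricted glottis]. Features outside Node β ([spread glottis], [labial], [round], …) stay as in /p'/.
The resulting bundle matches /b/ in the inventory; substituting it for /p'/ gives [əbɣi].

[əbɣi]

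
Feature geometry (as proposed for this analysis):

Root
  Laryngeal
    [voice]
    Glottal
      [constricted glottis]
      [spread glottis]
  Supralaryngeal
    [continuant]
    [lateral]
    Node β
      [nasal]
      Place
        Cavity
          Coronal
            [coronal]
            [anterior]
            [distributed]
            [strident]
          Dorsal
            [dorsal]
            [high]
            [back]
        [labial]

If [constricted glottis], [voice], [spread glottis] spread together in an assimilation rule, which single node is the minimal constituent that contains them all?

[constricted glottis]: Root ▹ Laryngeal ▹ Glottal ▹ [constricted glottis].
[voice]: Root ▹ Laryngeal ▹ [voice].
[spread glottis]: Root ▹ Laryngeal ▹ Glottal ▹ [spread glottis].
Laryngeal is the lowest common ancestor — every listed feature sits under it, and no single subconstituent of Laryngeal covers them all.

Laryngeal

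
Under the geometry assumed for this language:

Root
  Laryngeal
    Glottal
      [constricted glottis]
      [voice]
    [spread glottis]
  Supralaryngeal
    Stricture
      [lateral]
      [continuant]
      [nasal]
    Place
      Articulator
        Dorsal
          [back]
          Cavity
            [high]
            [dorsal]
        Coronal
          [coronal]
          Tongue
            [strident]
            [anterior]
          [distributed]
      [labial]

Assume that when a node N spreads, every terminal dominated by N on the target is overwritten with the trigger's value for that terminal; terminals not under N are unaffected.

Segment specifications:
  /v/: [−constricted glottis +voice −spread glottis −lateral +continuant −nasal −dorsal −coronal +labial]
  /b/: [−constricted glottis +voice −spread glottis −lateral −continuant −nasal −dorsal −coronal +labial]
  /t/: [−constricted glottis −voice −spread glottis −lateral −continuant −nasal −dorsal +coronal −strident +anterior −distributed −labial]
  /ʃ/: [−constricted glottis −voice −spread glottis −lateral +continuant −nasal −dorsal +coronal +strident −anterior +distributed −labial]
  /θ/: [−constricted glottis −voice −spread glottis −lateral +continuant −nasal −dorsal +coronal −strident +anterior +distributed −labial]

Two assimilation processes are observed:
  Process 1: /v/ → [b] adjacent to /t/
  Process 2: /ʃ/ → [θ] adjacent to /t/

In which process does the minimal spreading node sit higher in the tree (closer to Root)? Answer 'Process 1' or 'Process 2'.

Process 1

In Process 1, [continuant] changes, so the minimal spreading node is [continuant] at depth 3.
Process 2: the features that change are [anterior], [strident]; the minimal node is Tongue (depth 5).
Depth 3 < depth 5; Process 1 involves the structurally higher constituent [continuant].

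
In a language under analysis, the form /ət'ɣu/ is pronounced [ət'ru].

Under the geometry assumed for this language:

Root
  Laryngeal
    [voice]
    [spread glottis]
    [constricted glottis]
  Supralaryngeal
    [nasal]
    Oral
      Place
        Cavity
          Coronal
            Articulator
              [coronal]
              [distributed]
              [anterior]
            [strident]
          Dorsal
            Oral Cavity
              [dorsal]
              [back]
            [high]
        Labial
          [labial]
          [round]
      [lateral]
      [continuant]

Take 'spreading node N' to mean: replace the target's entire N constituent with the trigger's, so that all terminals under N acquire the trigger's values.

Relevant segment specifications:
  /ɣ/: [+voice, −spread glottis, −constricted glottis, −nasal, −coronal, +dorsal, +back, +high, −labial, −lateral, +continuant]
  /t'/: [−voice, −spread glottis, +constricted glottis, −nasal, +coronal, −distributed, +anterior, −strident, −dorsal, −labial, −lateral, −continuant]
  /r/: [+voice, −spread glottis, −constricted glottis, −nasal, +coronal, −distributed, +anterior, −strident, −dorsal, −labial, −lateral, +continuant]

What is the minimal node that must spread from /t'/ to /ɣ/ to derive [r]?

Comparing /ɣ/ with its surface form [r], the features that change are [coronal], [anterior], [distributed], [strident], [dorsal], [high], [back].
In this geometry the lowest node dominating all of them is Cavity: every daughter of Cavity dominates only a proper subset, so no lower node suffices.
Spreading Cavity from /t'/ overwrites each of those terminals with /t'/'s values, yielding exactly [r].
Features on which the two segments disagree outside Cavity, such as [voice], [continuant], are unchanged — nothing dominating them spread, and Cavity is the minimal sufficient constituent.

Cavity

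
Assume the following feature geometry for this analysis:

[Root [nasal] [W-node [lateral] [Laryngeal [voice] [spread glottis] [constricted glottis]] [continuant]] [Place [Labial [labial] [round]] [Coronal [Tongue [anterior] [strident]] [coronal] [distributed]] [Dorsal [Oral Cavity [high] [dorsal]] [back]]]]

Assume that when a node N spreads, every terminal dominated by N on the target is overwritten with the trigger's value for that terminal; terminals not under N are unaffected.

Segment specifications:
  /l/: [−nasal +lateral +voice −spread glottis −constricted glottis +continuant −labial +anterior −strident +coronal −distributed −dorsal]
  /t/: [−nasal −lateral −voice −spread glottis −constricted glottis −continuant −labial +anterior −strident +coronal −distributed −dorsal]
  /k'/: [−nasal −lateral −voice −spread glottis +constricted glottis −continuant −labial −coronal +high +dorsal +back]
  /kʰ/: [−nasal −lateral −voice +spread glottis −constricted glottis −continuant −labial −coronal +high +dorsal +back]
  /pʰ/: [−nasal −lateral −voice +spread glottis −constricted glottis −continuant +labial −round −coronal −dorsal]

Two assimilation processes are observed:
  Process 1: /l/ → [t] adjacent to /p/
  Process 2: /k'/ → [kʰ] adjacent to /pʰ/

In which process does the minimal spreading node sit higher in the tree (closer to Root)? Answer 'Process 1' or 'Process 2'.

Process 1

Process 1: the features that change are [voice], [continuant], [lateral]; the minimal node is W-node (depth 1).
In Process 2, [spread glottis], [constricted glottis] change, so the minimal spreading node is Laryngeal at depth 2.
Depth 1 < depth 2; Process 1 involves the structurally higher constituent W-node.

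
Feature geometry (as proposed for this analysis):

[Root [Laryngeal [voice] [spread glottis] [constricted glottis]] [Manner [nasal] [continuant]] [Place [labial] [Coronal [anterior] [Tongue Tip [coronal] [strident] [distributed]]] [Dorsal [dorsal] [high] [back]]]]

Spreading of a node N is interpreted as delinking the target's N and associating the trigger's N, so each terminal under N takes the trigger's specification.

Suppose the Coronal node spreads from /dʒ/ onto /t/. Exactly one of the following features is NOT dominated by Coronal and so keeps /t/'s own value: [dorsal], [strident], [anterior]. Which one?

The terminals dominated by Coronal are [anterior], [coronal], [strident], [distributed].
[anterior], [strident] all lie under Coronal, so they are overwritten when Coronal spreads.
[dorsal] attaches under Dorsal, not under Coronal, so /t/ retains its own value for [dorsal].

[dorsal]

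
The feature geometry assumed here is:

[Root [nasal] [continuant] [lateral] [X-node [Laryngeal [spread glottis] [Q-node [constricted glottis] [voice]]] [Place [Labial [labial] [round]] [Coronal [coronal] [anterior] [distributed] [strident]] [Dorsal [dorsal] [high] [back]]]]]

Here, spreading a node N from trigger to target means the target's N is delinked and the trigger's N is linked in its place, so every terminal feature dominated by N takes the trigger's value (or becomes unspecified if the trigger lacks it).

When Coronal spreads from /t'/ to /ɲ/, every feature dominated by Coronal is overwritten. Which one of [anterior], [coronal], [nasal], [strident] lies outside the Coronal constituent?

Coronal dominates exactly [coronal], [anterior], [distributed], [strident].
Of the listed options, [anterior], [coronal], [strident] are among these and would be overwritten by spreading Coronal.
[nasal] attaches under Root, not under Coronal, so /ɲ/ retains its own value for [nasal].

[nasal]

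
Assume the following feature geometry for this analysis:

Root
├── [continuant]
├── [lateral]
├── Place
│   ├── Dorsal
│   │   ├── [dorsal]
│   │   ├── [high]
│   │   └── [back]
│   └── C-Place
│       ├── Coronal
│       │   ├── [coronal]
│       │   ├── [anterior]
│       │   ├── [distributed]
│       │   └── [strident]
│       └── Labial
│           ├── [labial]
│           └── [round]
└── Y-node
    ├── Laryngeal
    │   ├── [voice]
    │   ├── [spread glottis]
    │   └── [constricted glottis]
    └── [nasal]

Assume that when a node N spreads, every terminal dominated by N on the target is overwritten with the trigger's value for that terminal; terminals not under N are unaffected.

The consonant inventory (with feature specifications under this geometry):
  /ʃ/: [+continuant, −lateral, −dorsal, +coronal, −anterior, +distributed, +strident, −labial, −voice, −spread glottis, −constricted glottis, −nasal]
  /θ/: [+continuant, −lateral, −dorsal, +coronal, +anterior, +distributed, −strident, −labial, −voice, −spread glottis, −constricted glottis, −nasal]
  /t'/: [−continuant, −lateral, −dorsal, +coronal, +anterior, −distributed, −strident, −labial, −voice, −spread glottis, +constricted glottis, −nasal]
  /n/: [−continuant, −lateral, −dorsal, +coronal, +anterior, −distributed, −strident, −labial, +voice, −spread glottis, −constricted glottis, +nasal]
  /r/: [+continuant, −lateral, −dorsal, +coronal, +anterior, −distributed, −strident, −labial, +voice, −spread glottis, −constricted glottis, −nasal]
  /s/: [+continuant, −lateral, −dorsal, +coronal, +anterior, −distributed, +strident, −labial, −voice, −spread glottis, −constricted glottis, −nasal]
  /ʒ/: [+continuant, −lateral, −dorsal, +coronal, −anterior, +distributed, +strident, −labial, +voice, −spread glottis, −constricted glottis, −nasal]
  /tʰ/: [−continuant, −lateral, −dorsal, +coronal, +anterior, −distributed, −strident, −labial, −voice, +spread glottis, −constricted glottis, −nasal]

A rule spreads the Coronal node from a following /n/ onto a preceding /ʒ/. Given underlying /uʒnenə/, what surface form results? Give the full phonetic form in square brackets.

Coronal immediately or transitively dominates [coronal], [anterior], [distributed], [strident].
After delinking /ʒ/'s Coronal and linking /n/'s, the affected terminals become [+coronal], [+anterior], [−distributed], [−strident]; [continuant], [lateral], [dorsal], … (outside Coronal) are retained from /ʒ/.
Among the inventory, only /r/ has exactly this specification, giving the surface form [urnenə].

[urnenə]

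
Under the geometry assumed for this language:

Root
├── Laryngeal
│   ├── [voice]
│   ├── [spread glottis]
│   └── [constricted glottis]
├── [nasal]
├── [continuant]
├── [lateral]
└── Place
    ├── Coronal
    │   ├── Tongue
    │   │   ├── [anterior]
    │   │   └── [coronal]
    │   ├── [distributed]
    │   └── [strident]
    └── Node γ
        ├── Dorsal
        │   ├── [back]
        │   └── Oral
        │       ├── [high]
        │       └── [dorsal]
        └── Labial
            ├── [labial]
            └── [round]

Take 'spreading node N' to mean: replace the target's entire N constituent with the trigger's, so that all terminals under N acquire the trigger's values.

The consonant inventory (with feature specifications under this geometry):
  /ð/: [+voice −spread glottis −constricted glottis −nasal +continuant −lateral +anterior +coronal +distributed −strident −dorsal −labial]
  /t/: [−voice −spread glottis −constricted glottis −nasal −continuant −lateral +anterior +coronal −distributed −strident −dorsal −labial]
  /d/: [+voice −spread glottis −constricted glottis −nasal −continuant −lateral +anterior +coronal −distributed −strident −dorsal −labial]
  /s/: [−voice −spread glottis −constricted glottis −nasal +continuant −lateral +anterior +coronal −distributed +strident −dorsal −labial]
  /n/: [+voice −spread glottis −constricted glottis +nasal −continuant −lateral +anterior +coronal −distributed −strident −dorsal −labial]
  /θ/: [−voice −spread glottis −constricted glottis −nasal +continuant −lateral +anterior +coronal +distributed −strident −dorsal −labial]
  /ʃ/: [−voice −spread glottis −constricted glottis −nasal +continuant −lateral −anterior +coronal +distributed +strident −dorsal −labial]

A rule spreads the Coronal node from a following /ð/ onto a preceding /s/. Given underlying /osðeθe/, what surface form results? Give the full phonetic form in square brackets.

[oθðeθe]

Terminals under Coronal in this geometry: [anterior], [coronal], [distributed], [strident].
The target acquires /ð/'s values for everything under Coronal — [+anterior], [+coronal], [+distributed], [−strident] — while keeping its own [voice], [spread glottis], [constricted glottis], ….
This feature bundle is that of [θ], so /osðeθe/ surfaces as [oθðeθe].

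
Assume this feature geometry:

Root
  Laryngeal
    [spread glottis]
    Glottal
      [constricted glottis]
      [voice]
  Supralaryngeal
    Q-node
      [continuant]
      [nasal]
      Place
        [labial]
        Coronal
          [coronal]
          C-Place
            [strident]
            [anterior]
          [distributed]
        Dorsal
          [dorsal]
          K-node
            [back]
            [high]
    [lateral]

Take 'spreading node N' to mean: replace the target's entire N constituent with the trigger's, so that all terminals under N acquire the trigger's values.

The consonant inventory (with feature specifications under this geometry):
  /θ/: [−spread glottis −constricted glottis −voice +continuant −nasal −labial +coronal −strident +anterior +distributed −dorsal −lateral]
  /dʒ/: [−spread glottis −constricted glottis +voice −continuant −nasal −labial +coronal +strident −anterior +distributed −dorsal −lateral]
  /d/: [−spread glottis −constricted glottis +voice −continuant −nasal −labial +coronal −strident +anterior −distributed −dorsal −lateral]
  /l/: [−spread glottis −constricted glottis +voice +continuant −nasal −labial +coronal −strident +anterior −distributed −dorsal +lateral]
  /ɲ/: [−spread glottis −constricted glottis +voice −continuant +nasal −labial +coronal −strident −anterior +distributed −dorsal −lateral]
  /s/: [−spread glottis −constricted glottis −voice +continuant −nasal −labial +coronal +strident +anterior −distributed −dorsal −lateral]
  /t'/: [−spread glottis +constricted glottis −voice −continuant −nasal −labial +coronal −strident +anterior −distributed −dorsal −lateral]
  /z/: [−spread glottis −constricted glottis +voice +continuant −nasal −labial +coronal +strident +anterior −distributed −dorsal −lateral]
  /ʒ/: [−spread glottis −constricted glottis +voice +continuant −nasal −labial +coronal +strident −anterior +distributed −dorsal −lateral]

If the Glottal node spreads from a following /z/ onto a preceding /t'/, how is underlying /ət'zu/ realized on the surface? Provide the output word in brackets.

Terminals under Glottal in this geometry: [constricted glottis], [voice].
Spreading Glottal from /z/ onto /t'/ replaces those values with /z/'s: [−constricted glottis], [+voice]. Features outside Glottal ([spread glottis], [continuant], [nasal], …) stay as in /t'/.
The resulting bundle matches /d/ in the inventory; substituting it for /t'/ gives [ədzu].

[ədzu]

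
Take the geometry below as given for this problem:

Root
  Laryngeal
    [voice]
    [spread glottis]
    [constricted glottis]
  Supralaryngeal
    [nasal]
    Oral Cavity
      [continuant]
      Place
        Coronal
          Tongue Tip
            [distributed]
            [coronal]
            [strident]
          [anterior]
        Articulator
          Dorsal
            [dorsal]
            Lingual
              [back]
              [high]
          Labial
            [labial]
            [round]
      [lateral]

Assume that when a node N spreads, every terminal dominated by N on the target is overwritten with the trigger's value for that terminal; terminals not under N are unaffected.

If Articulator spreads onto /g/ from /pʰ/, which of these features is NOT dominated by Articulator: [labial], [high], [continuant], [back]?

Articulator dominates exactly [dorsal], [back], [high], [labial], [round].
Of the listed options, [back], [labial], [high] are among these and would be overwritten by spreading Articulator.
[continuant] is not within the Articulator subtree (it hangs from Oral Cavity), so /g/'s [continuant] value survives.

[continuant]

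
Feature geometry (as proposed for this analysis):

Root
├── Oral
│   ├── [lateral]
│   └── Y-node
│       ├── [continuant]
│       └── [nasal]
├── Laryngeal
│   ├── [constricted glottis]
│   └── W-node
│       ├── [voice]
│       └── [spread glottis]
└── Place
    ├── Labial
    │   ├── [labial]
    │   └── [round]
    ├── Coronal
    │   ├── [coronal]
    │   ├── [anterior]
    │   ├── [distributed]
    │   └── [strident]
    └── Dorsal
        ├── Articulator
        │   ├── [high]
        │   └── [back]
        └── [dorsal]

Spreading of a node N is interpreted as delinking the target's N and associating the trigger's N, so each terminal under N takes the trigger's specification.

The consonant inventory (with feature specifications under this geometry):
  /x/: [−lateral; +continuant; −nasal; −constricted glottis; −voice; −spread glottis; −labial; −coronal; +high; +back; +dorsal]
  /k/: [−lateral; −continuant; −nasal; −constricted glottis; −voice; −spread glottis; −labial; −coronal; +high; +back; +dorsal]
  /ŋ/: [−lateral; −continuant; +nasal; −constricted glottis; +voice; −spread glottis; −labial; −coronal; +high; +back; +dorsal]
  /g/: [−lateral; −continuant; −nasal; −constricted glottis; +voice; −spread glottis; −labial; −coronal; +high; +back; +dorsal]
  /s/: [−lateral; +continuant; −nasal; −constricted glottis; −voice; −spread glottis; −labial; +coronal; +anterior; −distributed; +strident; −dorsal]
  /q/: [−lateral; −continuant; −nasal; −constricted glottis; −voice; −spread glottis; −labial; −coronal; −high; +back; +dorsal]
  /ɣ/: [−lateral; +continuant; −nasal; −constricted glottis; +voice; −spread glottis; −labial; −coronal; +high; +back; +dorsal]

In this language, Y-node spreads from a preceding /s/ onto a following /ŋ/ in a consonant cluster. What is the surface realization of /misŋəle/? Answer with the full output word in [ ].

Terminals under Y-node in this geometry: [continuant], [nasal].
After delinking /ŋ/'s Y-node and linking /s/'s, the affected terminals become [+continuant], [−nasal]; [lateral], [constricted glottis], [voice], … (outside Y-node) are retained from /ŋ/.
Among the inventory, only /ɣ/ has exactly this specification, giving the surface form [misɣəle].

[misɣəle]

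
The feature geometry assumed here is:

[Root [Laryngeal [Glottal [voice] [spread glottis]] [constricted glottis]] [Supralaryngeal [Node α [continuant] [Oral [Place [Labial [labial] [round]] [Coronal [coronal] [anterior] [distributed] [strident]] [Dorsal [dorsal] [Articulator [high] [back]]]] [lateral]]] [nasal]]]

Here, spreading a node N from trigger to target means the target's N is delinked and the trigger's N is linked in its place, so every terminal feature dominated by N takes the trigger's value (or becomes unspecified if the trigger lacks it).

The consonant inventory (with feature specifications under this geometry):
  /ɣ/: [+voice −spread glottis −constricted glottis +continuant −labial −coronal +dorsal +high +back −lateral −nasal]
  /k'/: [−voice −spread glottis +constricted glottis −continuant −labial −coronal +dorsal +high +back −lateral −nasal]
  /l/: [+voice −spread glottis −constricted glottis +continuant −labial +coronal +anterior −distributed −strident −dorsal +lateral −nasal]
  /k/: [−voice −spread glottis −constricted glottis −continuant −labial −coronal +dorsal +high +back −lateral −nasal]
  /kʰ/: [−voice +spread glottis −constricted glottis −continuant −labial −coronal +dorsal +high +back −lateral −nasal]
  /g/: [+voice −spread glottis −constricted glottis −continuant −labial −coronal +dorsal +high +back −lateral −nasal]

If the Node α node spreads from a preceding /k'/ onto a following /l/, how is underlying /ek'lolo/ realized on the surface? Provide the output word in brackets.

Node α immediately or transitively dominates [continuant], [labial], [round], [coronal], [anterior], [distributed], [strident], [dorsal], [high], [back], [lateral].
Spreading Node α from /k'/ onto /l/ replaces those values with /k'/'s: [−continuant], [−labial], [−coronal], [+dorsal], [+high], [+back], [−lateral]. Features outside Node α ([voice], [spread glottis], [constricted glottis], …) stay as in /l/.
Among the inventory, only /g/ has exactly this specification, giving the surface form [ek'golo].

[ek'golo]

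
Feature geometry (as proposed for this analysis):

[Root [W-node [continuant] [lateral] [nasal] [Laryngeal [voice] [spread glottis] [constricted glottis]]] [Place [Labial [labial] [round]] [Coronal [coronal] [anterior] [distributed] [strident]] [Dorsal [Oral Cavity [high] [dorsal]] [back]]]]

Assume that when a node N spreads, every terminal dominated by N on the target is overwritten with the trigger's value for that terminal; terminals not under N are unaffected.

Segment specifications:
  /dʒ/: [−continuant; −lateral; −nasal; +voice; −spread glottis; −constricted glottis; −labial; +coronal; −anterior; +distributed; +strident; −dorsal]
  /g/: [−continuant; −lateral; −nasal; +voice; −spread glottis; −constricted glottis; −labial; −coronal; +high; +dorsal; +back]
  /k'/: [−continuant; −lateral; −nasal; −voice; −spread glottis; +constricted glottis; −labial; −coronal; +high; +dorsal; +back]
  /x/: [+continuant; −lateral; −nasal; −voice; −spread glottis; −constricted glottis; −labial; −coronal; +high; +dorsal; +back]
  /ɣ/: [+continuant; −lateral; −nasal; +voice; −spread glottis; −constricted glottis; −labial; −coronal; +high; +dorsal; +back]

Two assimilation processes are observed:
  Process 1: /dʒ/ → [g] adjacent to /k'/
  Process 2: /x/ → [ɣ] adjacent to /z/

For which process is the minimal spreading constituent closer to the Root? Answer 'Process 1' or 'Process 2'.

Process 1

Process 1 alters [coronal], [anterior], [distributed], [strident], [dorsal], [high], [back]; the lowest common ancestor is Place (depth 1 from Root).
Process 2 alters [voice]; the lowest dominating node is [voice] (depth 3 from Root).
Place (depth 1) sits above [voice] (depth 3), making Process 1 the one with the higher spreading node.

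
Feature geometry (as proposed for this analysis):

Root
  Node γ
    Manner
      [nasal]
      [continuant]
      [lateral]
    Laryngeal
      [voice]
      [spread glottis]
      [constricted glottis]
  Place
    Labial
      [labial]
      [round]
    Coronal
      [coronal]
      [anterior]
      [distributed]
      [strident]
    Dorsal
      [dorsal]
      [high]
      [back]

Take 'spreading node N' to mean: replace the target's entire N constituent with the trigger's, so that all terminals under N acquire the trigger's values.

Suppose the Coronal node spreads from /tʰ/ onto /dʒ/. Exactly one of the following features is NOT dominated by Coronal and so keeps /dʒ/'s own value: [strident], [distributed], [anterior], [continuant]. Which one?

[continuant]

Under this geometry, Coronal contains [coronal], [anterior], [distributed], [strident].
[strident], [anterior], [distributed] all lie under Coronal, so they are overwritten when Coronal spreads.
But [continuant] is a dependent of Manner, outside Coronal; it is therefore untouched by the spreading.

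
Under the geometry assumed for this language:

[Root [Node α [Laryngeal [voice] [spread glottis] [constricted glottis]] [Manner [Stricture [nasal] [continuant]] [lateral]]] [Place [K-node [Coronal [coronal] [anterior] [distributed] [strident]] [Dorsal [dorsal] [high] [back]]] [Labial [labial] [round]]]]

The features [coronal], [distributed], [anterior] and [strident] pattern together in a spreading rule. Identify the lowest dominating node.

Coronal

[coronal]: Root > Place > K-node > Coronal > [coronal].
[distributed]: Root > Place > K-node > Coronal > [distributed].
[anterior]: Root > Place > K-node > Coronal > [anterior].
[strident]: Root > Place > K-node > Coronal > [strident].
These paths first converge at Coronal; no daughter of Coronal dominates all 4 features, so Coronal is the minimal constituent.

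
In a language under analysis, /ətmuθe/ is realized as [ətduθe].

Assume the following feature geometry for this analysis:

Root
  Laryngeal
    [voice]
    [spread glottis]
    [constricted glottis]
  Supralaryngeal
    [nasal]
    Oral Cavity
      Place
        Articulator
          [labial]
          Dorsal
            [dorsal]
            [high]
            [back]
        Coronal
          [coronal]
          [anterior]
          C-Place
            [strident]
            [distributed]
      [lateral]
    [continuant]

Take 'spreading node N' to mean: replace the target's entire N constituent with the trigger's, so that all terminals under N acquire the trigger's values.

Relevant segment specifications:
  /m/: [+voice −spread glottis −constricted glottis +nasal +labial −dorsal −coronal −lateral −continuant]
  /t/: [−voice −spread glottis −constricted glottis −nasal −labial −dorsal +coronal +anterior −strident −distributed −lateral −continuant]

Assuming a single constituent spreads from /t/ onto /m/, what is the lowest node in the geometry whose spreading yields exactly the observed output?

Comparing /m/ with its surface form [d], the features that change are [nasal], [labial], [coronal], [anterior], [distributed], [strident].
Tracing each changed feature up the tree, the paths first meet at Supralaryngeal; any lower node misses at least one of them.
Spreading Supralaryngeal from /t/ overwrites each of those terminals with /t/'s values, yielding exactly [d].
Since [voice] is preserved even though /t/ disagrees there, no node above Supralaryngeal spread.

Supralaryngeal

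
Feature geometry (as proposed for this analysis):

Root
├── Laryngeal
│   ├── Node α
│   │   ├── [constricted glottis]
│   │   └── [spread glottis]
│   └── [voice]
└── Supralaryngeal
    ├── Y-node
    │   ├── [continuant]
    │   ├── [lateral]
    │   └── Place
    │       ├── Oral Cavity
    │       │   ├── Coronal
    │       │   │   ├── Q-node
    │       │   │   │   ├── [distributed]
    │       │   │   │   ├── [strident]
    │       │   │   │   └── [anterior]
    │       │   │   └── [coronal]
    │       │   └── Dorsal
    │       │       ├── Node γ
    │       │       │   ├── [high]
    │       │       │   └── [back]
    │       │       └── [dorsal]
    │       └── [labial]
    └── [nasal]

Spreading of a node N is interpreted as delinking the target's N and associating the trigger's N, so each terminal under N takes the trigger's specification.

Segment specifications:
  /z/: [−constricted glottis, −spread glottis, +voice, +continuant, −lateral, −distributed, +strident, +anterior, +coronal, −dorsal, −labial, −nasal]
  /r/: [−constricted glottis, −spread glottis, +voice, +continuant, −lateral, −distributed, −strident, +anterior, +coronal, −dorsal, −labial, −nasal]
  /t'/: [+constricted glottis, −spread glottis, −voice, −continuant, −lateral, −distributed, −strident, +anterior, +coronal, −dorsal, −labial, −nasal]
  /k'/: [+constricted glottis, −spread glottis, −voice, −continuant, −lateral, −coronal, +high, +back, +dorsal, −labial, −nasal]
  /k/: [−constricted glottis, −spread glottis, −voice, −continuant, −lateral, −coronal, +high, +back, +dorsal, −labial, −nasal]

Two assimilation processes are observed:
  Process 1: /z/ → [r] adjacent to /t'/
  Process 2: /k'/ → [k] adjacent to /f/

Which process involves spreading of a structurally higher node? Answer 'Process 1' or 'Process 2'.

Process 2

Process 1: the feature that changes is [strident]; the minimal node is [strident] (depth 7).
In Process 2, [constricted glottis] changes, so the minimal spreading node is [constricted glottis] at depth 3.
[constricted glottis] is closer to Root than [strident], so Process 2 spreads the higher node.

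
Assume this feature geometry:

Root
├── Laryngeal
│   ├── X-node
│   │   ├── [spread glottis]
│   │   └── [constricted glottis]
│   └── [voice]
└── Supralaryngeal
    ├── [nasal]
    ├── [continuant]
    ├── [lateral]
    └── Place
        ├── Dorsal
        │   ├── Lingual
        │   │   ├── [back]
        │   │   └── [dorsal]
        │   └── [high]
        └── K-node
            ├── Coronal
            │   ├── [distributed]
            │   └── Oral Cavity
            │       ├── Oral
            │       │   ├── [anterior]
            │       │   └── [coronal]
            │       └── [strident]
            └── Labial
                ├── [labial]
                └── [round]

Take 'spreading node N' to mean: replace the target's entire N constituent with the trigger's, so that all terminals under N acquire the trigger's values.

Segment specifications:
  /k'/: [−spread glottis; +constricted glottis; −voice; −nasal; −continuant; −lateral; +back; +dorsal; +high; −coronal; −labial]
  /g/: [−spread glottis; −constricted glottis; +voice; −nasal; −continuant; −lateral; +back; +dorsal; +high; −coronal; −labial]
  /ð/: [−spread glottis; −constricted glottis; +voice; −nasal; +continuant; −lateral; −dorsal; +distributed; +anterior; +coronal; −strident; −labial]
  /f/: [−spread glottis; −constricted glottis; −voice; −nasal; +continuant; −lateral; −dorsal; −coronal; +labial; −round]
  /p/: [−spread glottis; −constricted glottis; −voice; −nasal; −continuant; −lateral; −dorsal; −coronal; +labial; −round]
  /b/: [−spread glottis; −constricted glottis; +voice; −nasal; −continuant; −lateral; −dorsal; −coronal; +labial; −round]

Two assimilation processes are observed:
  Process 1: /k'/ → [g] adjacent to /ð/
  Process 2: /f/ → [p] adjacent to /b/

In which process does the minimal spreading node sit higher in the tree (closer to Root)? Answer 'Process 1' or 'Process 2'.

Process 1

In Process 1, [voice], [constricted glottis] change, so the minimal spreading node is Laryngeal at depth 1.
In Process 2, [continuant] changes, so the minimal spreading node is [continuant] at depth 2.
Depth 1 < depth 2; Process 1 involves the structurally higher constituent Laryngeal.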